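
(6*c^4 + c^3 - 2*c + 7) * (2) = 12*c^4 + 2*c^3 - 4*c + 14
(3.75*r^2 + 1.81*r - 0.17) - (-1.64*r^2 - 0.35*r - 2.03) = 5.39*r^2 + 2.16*r + 1.86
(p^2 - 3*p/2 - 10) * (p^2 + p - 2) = p^4 - p^3/2 - 27*p^2/2 - 7*p + 20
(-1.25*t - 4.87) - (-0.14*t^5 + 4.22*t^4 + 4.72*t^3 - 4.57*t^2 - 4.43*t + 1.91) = 0.14*t^5 - 4.22*t^4 - 4.72*t^3 + 4.57*t^2 + 3.18*t - 6.78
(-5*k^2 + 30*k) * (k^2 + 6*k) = -5*k^4 + 180*k^2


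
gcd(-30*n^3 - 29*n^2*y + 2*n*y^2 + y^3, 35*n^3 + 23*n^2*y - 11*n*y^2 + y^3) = -5*n^2 - 4*n*y + y^2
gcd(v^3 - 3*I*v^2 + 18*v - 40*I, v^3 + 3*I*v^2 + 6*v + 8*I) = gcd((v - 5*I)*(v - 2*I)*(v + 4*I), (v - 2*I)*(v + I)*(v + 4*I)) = v^2 + 2*I*v + 8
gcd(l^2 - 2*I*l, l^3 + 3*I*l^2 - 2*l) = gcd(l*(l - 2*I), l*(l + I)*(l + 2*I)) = l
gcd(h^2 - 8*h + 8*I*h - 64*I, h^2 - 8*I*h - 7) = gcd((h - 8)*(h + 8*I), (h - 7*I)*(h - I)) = 1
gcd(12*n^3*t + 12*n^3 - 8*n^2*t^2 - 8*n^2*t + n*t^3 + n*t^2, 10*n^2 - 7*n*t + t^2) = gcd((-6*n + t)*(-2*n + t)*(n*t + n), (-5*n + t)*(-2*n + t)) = -2*n + t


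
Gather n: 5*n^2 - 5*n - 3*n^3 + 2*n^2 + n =-3*n^3 + 7*n^2 - 4*n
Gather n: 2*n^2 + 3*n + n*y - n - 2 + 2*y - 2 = 2*n^2 + n*(y + 2) + 2*y - 4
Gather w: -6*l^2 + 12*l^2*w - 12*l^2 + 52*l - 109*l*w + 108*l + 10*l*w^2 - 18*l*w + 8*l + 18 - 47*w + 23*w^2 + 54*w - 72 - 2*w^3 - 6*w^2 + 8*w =-18*l^2 + 168*l - 2*w^3 + w^2*(10*l + 17) + w*(12*l^2 - 127*l + 15) - 54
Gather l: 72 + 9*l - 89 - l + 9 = 8*l - 8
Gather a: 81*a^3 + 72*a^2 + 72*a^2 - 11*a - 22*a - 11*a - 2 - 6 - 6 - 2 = 81*a^3 + 144*a^2 - 44*a - 16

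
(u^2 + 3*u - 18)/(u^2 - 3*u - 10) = (-u^2 - 3*u + 18)/(-u^2 + 3*u + 10)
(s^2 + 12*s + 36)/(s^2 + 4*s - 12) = (s + 6)/(s - 2)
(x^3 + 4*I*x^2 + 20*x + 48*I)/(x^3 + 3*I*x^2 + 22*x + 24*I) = (x + 2*I)/(x + I)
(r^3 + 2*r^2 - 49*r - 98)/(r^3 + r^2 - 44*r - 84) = (r + 7)/(r + 6)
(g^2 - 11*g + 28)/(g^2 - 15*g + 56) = (g - 4)/(g - 8)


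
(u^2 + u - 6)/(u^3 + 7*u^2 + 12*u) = (u - 2)/(u*(u + 4))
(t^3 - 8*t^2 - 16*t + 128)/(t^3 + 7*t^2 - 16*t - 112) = (t - 8)/(t + 7)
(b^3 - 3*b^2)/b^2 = b - 3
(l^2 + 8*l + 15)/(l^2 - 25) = (l + 3)/(l - 5)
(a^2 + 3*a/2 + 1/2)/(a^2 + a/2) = (a + 1)/a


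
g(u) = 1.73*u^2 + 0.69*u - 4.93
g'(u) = 3.46*u + 0.69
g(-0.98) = -3.94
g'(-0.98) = -2.70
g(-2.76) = 6.34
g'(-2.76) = -8.86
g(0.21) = -4.71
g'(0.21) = 1.42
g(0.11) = -4.83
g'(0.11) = 1.07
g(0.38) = -4.42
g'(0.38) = 2.00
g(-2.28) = 2.49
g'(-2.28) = -7.20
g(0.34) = -4.50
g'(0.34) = 1.87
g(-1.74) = -0.89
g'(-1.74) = -5.33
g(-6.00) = 53.21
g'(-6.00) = -20.07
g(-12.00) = 235.91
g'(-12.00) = -40.83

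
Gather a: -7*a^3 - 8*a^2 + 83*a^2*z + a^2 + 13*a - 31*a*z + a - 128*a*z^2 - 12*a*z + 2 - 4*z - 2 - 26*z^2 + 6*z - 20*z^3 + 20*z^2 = -7*a^3 + a^2*(83*z - 7) + a*(-128*z^2 - 43*z + 14) - 20*z^3 - 6*z^2 + 2*z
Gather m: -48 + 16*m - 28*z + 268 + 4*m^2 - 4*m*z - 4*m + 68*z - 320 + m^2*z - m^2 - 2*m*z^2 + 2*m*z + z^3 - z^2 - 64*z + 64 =m^2*(z + 3) + m*(-2*z^2 - 2*z + 12) + z^3 - z^2 - 24*z - 36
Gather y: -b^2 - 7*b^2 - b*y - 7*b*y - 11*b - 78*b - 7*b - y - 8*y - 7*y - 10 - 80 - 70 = -8*b^2 - 96*b + y*(-8*b - 16) - 160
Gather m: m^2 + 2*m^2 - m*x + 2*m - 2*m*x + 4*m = 3*m^2 + m*(6 - 3*x)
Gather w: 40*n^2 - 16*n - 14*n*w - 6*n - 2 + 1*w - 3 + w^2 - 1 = 40*n^2 - 22*n + w^2 + w*(1 - 14*n) - 6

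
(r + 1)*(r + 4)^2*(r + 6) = r^4 + 15*r^3 + 78*r^2 + 160*r + 96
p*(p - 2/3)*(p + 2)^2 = p^4 + 10*p^3/3 + 4*p^2/3 - 8*p/3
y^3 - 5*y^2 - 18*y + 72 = (y - 6)*(y - 3)*(y + 4)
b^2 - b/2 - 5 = (b - 5/2)*(b + 2)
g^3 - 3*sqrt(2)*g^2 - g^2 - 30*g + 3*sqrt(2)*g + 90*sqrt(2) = (g - 6)*(g + 5)*(g - 3*sqrt(2))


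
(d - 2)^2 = d^2 - 4*d + 4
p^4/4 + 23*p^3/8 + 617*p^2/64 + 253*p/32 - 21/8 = (p/4 + 1)*(p - 1/4)*(p + 7/4)*(p + 6)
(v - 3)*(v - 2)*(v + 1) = v^3 - 4*v^2 + v + 6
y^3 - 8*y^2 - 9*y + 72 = (y - 8)*(y - 3)*(y + 3)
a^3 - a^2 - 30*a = a*(a - 6)*(a + 5)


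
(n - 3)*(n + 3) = n^2 - 9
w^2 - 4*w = w*(w - 4)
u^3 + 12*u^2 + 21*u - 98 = (u - 2)*(u + 7)^2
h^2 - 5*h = h*(h - 5)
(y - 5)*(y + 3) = y^2 - 2*y - 15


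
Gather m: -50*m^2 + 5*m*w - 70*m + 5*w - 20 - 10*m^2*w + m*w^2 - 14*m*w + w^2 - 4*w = m^2*(-10*w - 50) + m*(w^2 - 9*w - 70) + w^2 + w - 20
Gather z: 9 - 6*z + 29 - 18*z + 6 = 44 - 24*z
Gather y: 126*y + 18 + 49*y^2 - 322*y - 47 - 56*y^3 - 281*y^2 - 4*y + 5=-56*y^3 - 232*y^2 - 200*y - 24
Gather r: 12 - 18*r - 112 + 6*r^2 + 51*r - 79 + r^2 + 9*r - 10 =7*r^2 + 42*r - 189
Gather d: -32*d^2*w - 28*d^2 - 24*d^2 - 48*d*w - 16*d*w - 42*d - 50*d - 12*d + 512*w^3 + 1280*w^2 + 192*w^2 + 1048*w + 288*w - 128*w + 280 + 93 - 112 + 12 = d^2*(-32*w - 52) + d*(-64*w - 104) + 512*w^3 + 1472*w^2 + 1208*w + 273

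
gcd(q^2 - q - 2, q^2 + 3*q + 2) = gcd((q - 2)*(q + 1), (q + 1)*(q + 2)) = q + 1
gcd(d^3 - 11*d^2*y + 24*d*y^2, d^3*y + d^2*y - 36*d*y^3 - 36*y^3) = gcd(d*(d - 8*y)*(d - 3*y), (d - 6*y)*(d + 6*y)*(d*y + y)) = 1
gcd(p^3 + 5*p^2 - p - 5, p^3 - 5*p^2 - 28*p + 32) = p - 1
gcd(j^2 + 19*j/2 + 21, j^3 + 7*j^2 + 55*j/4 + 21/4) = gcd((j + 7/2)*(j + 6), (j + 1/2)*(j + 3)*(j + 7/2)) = j + 7/2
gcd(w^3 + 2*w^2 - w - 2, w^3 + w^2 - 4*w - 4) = w^2 + 3*w + 2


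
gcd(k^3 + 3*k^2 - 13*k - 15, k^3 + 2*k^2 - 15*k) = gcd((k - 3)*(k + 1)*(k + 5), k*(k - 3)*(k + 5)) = k^2 + 2*k - 15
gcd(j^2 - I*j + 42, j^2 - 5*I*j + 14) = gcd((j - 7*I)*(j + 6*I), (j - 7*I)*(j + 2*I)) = j - 7*I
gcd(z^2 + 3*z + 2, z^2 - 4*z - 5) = z + 1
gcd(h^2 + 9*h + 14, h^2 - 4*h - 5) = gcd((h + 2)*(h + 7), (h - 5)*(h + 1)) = 1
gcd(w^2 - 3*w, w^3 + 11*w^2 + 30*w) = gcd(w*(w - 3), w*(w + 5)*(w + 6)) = w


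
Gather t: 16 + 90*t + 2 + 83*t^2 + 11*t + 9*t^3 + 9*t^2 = 9*t^3 + 92*t^2 + 101*t + 18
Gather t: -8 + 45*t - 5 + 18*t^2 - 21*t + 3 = 18*t^2 + 24*t - 10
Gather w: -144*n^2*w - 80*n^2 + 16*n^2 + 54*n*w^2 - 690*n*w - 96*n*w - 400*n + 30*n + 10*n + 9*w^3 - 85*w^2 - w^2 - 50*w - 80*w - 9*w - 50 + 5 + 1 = -64*n^2 - 360*n + 9*w^3 + w^2*(54*n - 86) + w*(-144*n^2 - 786*n - 139) - 44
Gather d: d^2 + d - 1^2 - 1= d^2 + d - 2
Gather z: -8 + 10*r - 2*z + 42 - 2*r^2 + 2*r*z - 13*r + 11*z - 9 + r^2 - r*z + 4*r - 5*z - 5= -r^2 + r + z*(r + 4) + 20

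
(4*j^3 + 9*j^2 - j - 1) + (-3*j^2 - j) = 4*j^3 + 6*j^2 - 2*j - 1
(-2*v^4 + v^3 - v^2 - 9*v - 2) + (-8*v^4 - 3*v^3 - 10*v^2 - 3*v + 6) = -10*v^4 - 2*v^3 - 11*v^2 - 12*v + 4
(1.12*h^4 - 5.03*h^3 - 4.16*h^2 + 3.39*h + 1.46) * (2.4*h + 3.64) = 2.688*h^5 - 7.9952*h^4 - 28.2932*h^3 - 7.0064*h^2 + 15.8436*h + 5.3144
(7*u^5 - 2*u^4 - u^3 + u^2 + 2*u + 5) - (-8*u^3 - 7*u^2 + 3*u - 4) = 7*u^5 - 2*u^4 + 7*u^3 + 8*u^2 - u + 9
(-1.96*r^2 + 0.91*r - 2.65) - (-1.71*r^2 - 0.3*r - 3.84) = -0.25*r^2 + 1.21*r + 1.19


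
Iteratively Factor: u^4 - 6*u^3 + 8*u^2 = (u)*(u^3 - 6*u^2 + 8*u) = u*(u - 2)*(u^2 - 4*u) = u^2*(u - 2)*(u - 4)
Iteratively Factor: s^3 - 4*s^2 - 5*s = (s + 1)*(s^2 - 5*s) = s*(s + 1)*(s - 5)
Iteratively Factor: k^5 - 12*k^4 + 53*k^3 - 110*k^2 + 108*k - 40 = (k - 1)*(k^4 - 11*k^3 + 42*k^2 - 68*k + 40) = (k - 2)*(k - 1)*(k^3 - 9*k^2 + 24*k - 20) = (k - 5)*(k - 2)*(k - 1)*(k^2 - 4*k + 4) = (k - 5)*(k - 2)^2*(k - 1)*(k - 2)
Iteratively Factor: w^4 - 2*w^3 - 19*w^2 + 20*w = (w)*(w^3 - 2*w^2 - 19*w + 20) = w*(w + 4)*(w^2 - 6*w + 5) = w*(w - 1)*(w + 4)*(w - 5)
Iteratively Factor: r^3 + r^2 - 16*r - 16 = (r + 1)*(r^2 - 16) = (r + 1)*(r + 4)*(r - 4)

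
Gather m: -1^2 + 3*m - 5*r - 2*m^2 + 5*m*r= -2*m^2 + m*(5*r + 3) - 5*r - 1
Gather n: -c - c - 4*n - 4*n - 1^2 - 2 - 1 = -2*c - 8*n - 4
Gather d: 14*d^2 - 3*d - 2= 14*d^2 - 3*d - 2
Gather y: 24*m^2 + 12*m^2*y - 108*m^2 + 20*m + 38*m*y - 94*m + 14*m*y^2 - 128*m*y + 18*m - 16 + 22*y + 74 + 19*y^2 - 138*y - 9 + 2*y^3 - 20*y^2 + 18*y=-84*m^2 - 56*m + 2*y^3 + y^2*(14*m - 1) + y*(12*m^2 - 90*m - 98) + 49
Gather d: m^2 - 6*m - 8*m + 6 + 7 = m^2 - 14*m + 13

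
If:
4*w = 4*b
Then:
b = w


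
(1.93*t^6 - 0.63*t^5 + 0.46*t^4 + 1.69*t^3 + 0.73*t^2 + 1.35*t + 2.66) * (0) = 0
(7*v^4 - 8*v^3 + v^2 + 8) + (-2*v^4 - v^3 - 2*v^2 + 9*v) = 5*v^4 - 9*v^3 - v^2 + 9*v + 8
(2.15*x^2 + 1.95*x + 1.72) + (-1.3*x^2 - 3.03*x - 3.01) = 0.85*x^2 - 1.08*x - 1.29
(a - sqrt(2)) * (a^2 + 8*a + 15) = a^3 - sqrt(2)*a^2 + 8*a^2 - 8*sqrt(2)*a + 15*a - 15*sqrt(2)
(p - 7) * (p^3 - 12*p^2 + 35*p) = p^4 - 19*p^3 + 119*p^2 - 245*p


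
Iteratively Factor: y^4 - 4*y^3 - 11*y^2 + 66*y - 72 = (y - 3)*(y^3 - y^2 - 14*y + 24) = (y - 3)^2*(y^2 + 2*y - 8) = (y - 3)^2*(y - 2)*(y + 4)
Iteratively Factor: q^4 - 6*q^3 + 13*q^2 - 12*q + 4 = (q - 2)*(q^3 - 4*q^2 + 5*q - 2) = (q - 2)^2*(q^2 - 2*q + 1) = (q - 2)^2*(q - 1)*(q - 1)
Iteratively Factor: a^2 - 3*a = (a - 3)*(a)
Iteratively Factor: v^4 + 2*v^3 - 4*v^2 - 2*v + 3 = (v + 1)*(v^3 + v^2 - 5*v + 3) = (v - 1)*(v + 1)*(v^2 + 2*v - 3) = (v - 1)^2*(v + 1)*(v + 3)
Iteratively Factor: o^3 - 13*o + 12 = (o - 1)*(o^2 + o - 12) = (o - 3)*(o - 1)*(o + 4)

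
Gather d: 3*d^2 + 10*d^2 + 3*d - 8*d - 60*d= 13*d^2 - 65*d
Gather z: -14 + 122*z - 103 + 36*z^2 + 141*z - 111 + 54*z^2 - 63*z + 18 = 90*z^2 + 200*z - 210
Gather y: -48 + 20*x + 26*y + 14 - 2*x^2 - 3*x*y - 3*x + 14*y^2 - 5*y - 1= -2*x^2 + 17*x + 14*y^2 + y*(21 - 3*x) - 35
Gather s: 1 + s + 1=s + 2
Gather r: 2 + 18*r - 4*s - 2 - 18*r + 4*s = 0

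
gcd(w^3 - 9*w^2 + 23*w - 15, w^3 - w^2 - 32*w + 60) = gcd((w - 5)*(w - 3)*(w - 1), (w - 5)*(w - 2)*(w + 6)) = w - 5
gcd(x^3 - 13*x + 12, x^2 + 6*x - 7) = x - 1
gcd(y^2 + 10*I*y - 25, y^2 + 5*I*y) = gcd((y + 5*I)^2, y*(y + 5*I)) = y + 5*I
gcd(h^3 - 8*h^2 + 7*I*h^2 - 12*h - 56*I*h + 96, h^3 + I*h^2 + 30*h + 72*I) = h^2 + 7*I*h - 12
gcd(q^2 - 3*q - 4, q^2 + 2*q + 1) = q + 1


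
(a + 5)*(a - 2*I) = a^2 + 5*a - 2*I*a - 10*I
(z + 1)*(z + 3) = z^2 + 4*z + 3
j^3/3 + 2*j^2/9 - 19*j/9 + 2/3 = (j/3 + 1)*(j - 2)*(j - 1/3)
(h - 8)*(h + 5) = h^2 - 3*h - 40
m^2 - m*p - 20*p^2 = (m - 5*p)*(m + 4*p)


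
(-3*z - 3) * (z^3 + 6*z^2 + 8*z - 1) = -3*z^4 - 21*z^3 - 42*z^2 - 21*z + 3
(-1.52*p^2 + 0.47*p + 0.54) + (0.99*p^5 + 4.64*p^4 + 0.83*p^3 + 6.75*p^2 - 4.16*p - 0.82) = 0.99*p^5 + 4.64*p^4 + 0.83*p^3 + 5.23*p^2 - 3.69*p - 0.28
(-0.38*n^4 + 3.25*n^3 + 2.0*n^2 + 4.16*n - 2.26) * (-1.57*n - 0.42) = 0.5966*n^5 - 4.9429*n^4 - 4.505*n^3 - 7.3712*n^2 + 1.801*n + 0.9492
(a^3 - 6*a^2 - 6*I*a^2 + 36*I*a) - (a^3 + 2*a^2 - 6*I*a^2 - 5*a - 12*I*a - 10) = -8*a^2 + 5*a + 48*I*a + 10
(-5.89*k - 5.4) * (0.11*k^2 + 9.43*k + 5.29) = -0.6479*k^3 - 56.1367*k^2 - 82.0801*k - 28.566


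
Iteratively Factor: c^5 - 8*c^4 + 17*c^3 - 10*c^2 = (c - 5)*(c^4 - 3*c^3 + 2*c^2) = (c - 5)*(c - 2)*(c^3 - c^2) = c*(c - 5)*(c - 2)*(c^2 - c) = c*(c - 5)*(c - 2)*(c - 1)*(c)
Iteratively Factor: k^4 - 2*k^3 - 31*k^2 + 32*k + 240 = (k - 5)*(k^3 + 3*k^2 - 16*k - 48) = (k - 5)*(k + 4)*(k^2 - k - 12) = (k - 5)*(k + 3)*(k + 4)*(k - 4)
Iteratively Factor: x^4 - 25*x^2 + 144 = (x - 3)*(x^3 + 3*x^2 - 16*x - 48) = (x - 3)*(x + 3)*(x^2 - 16) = (x - 4)*(x - 3)*(x + 3)*(x + 4)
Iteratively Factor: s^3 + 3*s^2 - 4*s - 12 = (s - 2)*(s^2 + 5*s + 6) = (s - 2)*(s + 2)*(s + 3)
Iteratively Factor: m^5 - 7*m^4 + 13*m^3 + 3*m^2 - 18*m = (m - 3)*(m^4 - 4*m^3 + m^2 + 6*m) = m*(m - 3)*(m^3 - 4*m^2 + m + 6) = m*(m - 3)*(m + 1)*(m^2 - 5*m + 6) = m*(m - 3)*(m - 2)*(m + 1)*(m - 3)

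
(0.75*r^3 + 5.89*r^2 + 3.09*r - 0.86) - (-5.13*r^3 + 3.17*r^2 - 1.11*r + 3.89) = 5.88*r^3 + 2.72*r^2 + 4.2*r - 4.75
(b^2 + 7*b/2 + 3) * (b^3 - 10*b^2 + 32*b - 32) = b^5 - 13*b^4/2 + 50*b^2 - 16*b - 96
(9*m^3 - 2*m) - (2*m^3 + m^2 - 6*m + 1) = 7*m^3 - m^2 + 4*m - 1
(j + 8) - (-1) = j + 9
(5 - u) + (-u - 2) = 3 - 2*u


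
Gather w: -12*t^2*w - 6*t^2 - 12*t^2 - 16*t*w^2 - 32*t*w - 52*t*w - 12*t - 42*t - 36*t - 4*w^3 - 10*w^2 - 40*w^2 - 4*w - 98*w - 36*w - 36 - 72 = -18*t^2 - 90*t - 4*w^3 + w^2*(-16*t - 50) + w*(-12*t^2 - 84*t - 138) - 108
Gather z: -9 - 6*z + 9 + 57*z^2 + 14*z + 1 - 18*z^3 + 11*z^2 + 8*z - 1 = -18*z^3 + 68*z^2 + 16*z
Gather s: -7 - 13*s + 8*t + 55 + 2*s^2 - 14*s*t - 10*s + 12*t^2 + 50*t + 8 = 2*s^2 + s*(-14*t - 23) + 12*t^2 + 58*t + 56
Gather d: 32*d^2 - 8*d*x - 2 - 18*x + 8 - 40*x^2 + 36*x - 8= 32*d^2 - 8*d*x - 40*x^2 + 18*x - 2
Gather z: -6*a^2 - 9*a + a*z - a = -6*a^2 + a*z - 10*a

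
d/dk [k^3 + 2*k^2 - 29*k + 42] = 3*k^2 + 4*k - 29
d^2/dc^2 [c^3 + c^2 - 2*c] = 6*c + 2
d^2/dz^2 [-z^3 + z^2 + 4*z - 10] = 2 - 6*z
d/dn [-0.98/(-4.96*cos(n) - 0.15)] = 4.8608*sin(n)/(4.96*cos(n) + 0.15)^2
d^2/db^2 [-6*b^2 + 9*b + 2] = -12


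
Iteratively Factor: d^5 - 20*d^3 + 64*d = (d - 4)*(d^4 + 4*d^3 - 4*d^2 - 16*d) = (d - 4)*(d - 2)*(d^3 + 6*d^2 + 8*d) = d*(d - 4)*(d - 2)*(d^2 + 6*d + 8) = d*(d - 4)*(d - 2)*(d + 2)*(d + 4)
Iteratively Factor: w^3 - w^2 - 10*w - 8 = (w + 1)*(w^2 - 2*w - 8) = (w + 1)*(w + 2)*(w - 4)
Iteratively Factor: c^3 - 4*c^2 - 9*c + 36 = (c - 4)*(c^2 - 9) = (c - 4)*(c + 3)*(c - 3)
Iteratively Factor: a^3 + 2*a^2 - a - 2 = (a + 2)*(a^2 - 1) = (a - 1)*(a + 2)*(a + 1)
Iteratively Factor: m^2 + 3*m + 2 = (m + 1)*(m + 2)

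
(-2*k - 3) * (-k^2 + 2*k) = 2*k^3 - k^2 - 6*k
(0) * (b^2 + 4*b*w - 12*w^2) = 0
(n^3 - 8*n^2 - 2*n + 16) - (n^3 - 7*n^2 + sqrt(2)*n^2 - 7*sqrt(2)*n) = -sqrt(2)*n^2 - n^2 - 2*n + 7*sqrt(2)*n + 16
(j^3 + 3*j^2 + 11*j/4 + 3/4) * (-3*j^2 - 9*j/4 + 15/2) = -3*j^5 - 45*j^4/4 - 15*j^3/2 + 225*j^2/16 + 303*j/16 + 45/8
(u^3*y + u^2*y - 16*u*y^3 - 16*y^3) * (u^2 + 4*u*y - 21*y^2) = u^5*y + 4*u^4*y^2 + u^4*y - 37*u^3*y^3 + 4*u^3*y^2 - 64*u^2*y^4 - 37*u^2*y^3 + 336*u*y^5 - 64*u*y^4 + 336*y^5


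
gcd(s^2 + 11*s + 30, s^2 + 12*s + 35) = s + 5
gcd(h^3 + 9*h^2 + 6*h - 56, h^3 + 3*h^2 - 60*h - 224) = h^2 + 11*h + 28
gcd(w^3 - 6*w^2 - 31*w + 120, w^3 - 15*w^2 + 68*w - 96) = w^2 - 11*w + 24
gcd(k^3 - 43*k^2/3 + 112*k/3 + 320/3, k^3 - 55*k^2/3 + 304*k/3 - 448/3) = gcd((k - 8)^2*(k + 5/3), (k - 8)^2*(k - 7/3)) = k^2 - 16*k + 64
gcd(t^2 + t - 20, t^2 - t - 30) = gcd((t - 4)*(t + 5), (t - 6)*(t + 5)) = t + 5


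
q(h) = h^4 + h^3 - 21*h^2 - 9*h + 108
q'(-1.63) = 50.11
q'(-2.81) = 43.96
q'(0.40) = -25.06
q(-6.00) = 486.00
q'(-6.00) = -513.00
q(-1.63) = 69.60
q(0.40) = 101.13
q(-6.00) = 486.00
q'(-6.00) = -513.00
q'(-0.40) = 8.02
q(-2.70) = 12.67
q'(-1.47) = 46.52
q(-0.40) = 108.20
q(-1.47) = 77.34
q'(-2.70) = 47.54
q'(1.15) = -47.25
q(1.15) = 73.15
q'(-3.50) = 3.25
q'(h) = 4*h^3 + 3*h^2 - 42*h - 9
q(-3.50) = -10.56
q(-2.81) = 7.63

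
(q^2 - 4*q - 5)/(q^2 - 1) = (q - 5)/(q - 1)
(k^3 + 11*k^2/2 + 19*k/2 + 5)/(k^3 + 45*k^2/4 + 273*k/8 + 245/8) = 4*(k^2 + 3*k + 2)/(4*k^2 + 35*k + 49)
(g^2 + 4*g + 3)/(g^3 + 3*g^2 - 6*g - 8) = (g + 3)/(g^2 + 2*g - 8)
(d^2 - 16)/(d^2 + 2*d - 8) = (d - 4)/(d - 2)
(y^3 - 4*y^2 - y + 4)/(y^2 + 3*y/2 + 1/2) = 2*(y^2 - 5*y + 4)/(2*y + 1)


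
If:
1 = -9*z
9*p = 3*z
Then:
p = -1/27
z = -1/9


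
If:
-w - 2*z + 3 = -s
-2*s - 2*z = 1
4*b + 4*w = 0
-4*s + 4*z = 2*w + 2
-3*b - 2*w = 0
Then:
No Solution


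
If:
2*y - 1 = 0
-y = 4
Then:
No Solution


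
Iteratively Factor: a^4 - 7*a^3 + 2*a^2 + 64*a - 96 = (a - 2)*(a^3 - 5*a^2 - 8*a + 48) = (a - 4)*(a - 2)*(a^2 - a - 12) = (a - 4)*(a - 2)*(a + 3)*(a - 4)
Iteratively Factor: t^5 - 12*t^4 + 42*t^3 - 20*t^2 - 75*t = (t - 5)*(t^4 - 7*t^3 + 7*t^2 + 15*t) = t*(t - 5)*(t^3 - 7*t^2 + 7*t + 15) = t*(t - 5)^2*(t^2 - 2*t - 3) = t*(t - 5)^2*(t + 1)*(t - 3)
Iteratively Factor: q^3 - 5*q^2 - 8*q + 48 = (q - 4)*(q^2 - q - 12) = (q - 4)^2*(q + 3)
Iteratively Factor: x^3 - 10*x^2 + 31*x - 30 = (x - 2)*(x^2 - 8*x + 15) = (x - 3)*(x - 2)*(x - 5)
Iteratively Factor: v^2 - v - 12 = (v + 3)*(v - 4)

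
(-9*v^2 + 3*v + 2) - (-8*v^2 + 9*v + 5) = -v^2 - 6*v - 3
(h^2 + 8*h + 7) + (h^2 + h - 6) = 2*h^2 + 9*h + 1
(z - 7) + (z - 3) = 2*z - 10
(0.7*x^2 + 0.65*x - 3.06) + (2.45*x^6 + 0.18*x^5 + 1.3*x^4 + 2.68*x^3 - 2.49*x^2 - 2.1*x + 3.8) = 2.45*x^6 + 0.18*x^5 + 1.3*x^4 + 2.68*x^3 - 1.79*x^2 - 1.45*x + 0.74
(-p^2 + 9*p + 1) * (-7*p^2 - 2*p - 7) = 7*p^4 - 61*p^3 - 18*p^2 - 65*p - 7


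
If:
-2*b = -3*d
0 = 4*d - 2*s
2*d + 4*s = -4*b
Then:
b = 0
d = 0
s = 0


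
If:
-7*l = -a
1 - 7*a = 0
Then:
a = 1/7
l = 1/49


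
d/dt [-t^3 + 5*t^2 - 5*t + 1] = -3*t^2 + 10*t - 5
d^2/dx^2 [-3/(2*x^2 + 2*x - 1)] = 12*(2*x^2 + 2*x - 2*(2*x + 1)^2 - 1)/(2*x^2 + 2*x - 1)^3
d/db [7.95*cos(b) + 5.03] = -7.95*sin(b)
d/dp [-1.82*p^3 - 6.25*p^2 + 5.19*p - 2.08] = -5.46*p^2 - 12.5*p + 5.19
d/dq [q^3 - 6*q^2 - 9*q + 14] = 3*q^2 - 12*q - 9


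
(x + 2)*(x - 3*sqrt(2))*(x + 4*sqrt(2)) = x^3 + sqrt(2)*x^2 + 2*x^2 - 24*x + 2*sqrt(2)*x - 48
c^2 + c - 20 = (c - 4)*(c + 5)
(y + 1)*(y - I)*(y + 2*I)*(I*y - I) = I*y^4 - y^3 + I*y^2 + y - 2*I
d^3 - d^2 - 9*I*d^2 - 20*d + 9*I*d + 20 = (d - 1)*(d - 5*I)*(d - 4*I)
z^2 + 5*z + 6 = (z + 2)*(z + 3)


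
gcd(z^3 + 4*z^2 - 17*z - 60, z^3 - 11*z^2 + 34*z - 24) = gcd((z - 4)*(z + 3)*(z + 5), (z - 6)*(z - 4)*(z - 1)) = z - 4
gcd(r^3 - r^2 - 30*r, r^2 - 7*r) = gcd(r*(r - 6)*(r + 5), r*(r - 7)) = r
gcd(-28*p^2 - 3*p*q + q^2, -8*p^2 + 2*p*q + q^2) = 4*p + q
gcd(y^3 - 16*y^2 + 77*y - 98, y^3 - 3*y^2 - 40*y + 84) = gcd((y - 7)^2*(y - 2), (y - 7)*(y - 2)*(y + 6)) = y^2 - 9*y + 14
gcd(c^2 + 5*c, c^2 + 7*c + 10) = c + 5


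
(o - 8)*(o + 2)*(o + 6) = o^3 - 52*o - 96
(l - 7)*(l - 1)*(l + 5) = l^3 - 3*l^2 - 33*l + 35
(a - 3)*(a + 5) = a^2 + 2*a - 15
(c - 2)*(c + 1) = c^2 - c - 2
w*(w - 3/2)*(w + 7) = w^3 + 11*w^2/2 - 21*w/2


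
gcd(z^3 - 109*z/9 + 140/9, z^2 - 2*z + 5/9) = z - 5/3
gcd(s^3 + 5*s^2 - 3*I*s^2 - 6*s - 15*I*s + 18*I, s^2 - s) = s - 1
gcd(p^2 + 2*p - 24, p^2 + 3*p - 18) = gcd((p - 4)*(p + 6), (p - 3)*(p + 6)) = p + 6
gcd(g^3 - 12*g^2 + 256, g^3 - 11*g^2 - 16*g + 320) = g^2 - 16*g + 64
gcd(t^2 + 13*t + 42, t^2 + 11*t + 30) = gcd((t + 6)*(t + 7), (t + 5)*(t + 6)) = t + 6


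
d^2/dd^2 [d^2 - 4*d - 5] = 2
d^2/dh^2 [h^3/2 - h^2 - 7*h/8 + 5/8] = 3*h - 2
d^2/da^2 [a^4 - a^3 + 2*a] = 6*a*(2*a - 1)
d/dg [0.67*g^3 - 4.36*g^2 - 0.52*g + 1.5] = 2.01*g^2 - 8.72*g - 0.52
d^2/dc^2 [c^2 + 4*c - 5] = 2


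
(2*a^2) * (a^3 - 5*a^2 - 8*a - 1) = 2*a^5 - 10*a^4 - 16*a^3 - 2*a^2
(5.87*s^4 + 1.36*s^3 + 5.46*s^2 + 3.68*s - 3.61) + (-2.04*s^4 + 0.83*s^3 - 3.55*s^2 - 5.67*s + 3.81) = 3.83*s^4 + 2.19*s^3 + 1.91*s^2 - 1.99*s + 0.2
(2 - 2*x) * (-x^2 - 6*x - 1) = 2*x^3 + 10*x^2 - 10*x - 2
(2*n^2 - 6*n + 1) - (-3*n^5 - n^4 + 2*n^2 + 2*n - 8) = 3*n^5 + n^4 - 8*n + 9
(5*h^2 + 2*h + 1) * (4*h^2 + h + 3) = 20*h^4 + 13*h^3 + 21*h^2 + 7*h + 3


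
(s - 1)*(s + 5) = s^2 + 4*s - 5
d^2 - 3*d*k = d*(d - 3*k)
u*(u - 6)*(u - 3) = u^3 - 9*u^2 + 18*u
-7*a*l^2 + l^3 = l^2*(-7*a + l)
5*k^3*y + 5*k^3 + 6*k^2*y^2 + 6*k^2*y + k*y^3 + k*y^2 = (k + y)*(5*k + y)*(k*y + k)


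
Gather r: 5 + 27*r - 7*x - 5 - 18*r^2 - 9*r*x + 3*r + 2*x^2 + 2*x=-18*r^2 + r*(30 - 9*x) + 2*x^2 - 5*x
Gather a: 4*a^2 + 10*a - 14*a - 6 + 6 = 4*a^2 - 4*a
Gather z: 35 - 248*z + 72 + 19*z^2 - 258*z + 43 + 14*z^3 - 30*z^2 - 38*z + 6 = 14*z^3 - 11*z^2 - 544*z + 156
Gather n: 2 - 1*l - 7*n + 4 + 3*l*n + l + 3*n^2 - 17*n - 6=3*n^2 + n*(3*l - 24)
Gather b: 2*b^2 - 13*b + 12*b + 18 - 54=2*b^2 - b - 36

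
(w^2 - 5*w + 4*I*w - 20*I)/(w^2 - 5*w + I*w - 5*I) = (w + 4*I)/(w + I)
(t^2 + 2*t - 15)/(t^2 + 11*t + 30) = (t - 3)/(t + 6)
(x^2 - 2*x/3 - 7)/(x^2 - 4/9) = 3*(3*x^2 - 2*x - 21)/(9*x^2 - 4)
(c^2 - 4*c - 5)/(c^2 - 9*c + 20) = (c + 1)/(c - 4)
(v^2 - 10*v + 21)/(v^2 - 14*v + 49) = (v - 3)/(v - 7)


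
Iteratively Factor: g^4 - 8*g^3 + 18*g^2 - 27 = (g - 3)*(g^3 - 5*g^2 + 3*g + 9) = (g - 3)^2*(g^2 - 2*g - 3) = (g - 3)^2*(g + 1)*(g - 3)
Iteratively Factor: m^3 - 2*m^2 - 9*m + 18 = (m + 3)*(m^2 - 5*m + 6) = (m - 2)*(m + 3)*(m - 3)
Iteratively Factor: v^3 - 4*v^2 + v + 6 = (v - 3)*(v^2 - v - 2) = (v - 3)*(v - 2)*(v + 1)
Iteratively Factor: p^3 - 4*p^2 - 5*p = (p)*(p^2 - 4*p - 5) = p*(p + 1)*(p - 5)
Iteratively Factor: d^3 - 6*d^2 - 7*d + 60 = (d + 3)*(d^2 - 9*d + 20) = (d - 5)*(d + 3)*(d - 4)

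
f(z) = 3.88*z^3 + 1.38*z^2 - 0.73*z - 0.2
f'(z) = 11.64*z^2 + 2.76*z - 0.73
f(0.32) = -0.17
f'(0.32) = 1.35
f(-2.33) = -40.09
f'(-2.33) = 56.03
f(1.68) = 20.87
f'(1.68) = 36.76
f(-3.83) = -195.15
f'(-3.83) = 159.45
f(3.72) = 215.92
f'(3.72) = 170.62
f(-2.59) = -56.46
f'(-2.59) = 70.20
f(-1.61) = -11.64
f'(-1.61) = 25.00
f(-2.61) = -57.88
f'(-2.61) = 71.36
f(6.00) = 883.18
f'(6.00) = 434.87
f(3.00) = 114.79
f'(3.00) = 112.31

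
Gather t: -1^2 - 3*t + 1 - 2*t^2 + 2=-2*t^2 - 3*t + 2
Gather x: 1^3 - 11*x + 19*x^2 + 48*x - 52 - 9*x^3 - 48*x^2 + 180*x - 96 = -9*x^3 - 29*x^2 + 217*x - 147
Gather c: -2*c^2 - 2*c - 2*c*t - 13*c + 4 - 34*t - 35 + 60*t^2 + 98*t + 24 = -2*c^2 + c*(-2*t - 15) + 60*t^2 + 64*t - 7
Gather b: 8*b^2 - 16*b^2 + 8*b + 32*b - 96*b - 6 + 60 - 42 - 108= -8*b^2 - 56*b - 96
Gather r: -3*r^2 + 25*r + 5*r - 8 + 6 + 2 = -3*r^2 + 30*r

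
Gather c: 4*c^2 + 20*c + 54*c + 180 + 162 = 4*c^2 + 74*c + 342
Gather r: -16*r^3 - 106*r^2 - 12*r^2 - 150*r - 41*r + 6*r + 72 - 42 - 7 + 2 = -16*r^3 - 118*r^2 - 185*r + 25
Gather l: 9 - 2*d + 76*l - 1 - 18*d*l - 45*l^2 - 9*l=-2*d - 45*l^2 + l*(67 - 18*d) + 8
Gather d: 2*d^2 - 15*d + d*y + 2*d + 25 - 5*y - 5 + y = 2*d^2 + d*(y - 13) - 4*y + 20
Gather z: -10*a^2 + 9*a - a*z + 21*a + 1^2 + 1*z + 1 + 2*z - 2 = -10*a^2 + 30*a + z*(3 - a)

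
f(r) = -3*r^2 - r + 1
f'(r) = -6*r - 1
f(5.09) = -81.81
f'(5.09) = -31.54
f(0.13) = 0.82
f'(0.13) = -1.78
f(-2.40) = -13.88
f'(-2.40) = 13.40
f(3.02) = -29.38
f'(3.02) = -19.12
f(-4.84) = -64.44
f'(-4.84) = 28.04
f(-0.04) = 1.04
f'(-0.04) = -0.76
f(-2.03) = -9.33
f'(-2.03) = 11.18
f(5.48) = -94.57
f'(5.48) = -33.88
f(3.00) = -29.00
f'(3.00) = -19.00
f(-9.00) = -233.00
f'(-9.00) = 53.00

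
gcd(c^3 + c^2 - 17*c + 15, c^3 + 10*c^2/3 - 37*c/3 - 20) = c^2 + 2*c - 15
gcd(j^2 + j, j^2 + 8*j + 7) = j + 1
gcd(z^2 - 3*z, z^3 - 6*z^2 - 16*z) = z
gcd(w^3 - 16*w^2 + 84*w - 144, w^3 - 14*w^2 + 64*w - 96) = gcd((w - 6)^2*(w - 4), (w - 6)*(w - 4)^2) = w^2 - 10*w + 24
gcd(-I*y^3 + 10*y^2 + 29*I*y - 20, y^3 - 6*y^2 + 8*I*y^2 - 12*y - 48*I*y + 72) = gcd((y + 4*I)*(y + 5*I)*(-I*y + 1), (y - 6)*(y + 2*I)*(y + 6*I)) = 1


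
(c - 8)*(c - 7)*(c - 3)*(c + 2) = c^4 - 16*c^3 + 65*c^2 + 34*c - 336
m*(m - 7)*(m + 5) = m^3 - 2*m^2 - 35*m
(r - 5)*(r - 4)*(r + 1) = r^3 - 8*r^2 + 11*r + 20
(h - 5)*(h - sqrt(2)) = h^2 - 5*h - sqrt(2)*h + 5*sqrt(2)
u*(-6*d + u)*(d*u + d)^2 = -6*d^3*u^3 - 12*d^3*u^2 - 6*d^3*u + d^2*u^4 + 2*d^2*u^3 + d^2*u^2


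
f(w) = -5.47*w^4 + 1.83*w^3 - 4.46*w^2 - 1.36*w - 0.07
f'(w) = -21.88*w^3 + 5.49*w^2 - 8.92*w - 1.36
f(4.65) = -2476.24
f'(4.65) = -2124.05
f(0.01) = -0.08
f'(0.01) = -1.45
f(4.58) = -2330.89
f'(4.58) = -2029.11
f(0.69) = -3.77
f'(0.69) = -12.09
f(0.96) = -8.51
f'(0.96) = -24.22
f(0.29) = -0.83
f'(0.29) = -4.02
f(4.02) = -1387.26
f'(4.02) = -1369.93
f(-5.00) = -3752.27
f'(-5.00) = 2915.49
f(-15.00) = -284078.17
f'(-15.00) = 75212.69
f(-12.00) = -117214.15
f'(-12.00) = 38704.88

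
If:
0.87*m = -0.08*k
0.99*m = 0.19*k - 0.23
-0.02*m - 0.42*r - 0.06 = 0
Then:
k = 0.82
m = -0.08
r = -0.14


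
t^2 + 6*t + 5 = (t + 1)*(t + 5)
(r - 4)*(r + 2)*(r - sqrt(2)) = r^3 - 2*r^2 - sqrt(2)*r^2 - 8*r + 2*sqrt(2)*r + 8*sqrt(2)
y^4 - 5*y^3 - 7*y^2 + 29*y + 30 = (y - 5)*(y - 3)*(y + 1)*(y + 2)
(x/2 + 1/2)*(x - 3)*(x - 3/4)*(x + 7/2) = x^4/2 + 3*x^3/8 - 89*x^2/16 - 3*x/2 + 63/16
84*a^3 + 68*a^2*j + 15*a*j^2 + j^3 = (2*a + j)*(6*a + j)*(7*a + j)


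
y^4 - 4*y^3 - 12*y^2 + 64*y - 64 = (y - 4)*(y - 2)^2*(y + 4)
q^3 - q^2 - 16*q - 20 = (q - 5)*(q + 2)^2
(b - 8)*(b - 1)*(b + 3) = b^3 - 6*b^2 - 19*b + 24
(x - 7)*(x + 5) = x^2 - 2*x - 35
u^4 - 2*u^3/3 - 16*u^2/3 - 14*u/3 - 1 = (u - 3)*(u + 1/3)*(u + 1)^2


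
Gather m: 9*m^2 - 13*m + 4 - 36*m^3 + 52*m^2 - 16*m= -36*m^3 + 61*m^2 - 29*m + 4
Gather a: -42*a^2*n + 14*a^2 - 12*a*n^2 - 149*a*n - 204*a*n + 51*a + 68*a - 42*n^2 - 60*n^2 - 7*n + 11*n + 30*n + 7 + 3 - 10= a^2*(14 - 42*n) + a*(-12*n^2 - 353*n + 119) - 102*n^2 + 34*n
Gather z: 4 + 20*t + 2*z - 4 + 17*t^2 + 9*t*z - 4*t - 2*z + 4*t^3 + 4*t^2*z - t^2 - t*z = 4*t^3 + 16*t^2 + 16*t + z*(4*t^2 + 8*t)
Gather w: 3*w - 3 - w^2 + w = -w^2 + 4*w - 3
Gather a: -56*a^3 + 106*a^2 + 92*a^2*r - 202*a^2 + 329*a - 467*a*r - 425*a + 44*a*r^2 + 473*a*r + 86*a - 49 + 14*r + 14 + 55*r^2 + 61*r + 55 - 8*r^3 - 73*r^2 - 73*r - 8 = -56*a^3 + a^2*(92*r - 96) + a*(44*r^2 + 6*r - 10) - 8*r^3 - 18*r^2 + 2*r + 12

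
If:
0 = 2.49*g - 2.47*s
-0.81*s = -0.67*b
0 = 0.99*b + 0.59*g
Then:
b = 0.00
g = 0.00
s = 0.00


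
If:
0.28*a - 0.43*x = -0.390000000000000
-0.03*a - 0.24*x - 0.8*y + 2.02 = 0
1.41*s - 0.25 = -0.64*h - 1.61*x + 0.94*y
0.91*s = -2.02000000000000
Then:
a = 9.67540574282147 - 4.29463171036205*y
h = 8.50370630461923*y - 12.8496372151569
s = -2.22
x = 7.20724094881398 - 2.79650436953808*y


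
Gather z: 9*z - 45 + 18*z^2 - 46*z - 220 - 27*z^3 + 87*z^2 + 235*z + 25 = -27*z^3 + 105*z^2 + 198*z - 240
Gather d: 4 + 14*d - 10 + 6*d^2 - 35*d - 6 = 6*d^2 - 21*d - 12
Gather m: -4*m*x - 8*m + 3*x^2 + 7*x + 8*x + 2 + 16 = m*(-4*x - 8) + 3*x^2 + 15*x + 18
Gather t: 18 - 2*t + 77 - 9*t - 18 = 77 - 11*t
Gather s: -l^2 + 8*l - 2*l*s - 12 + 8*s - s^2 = -l^2 + 8*l - s^2 + s*(8 - 2*l) - 12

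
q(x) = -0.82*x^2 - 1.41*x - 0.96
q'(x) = -1.64*x - 1.41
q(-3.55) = -6.29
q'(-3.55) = 4.41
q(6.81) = -48.59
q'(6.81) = -12.58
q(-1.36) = -0.56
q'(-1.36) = 0.82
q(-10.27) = -72.97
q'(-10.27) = 15.43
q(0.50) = -1.87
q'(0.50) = -2.23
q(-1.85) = -1.16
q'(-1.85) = 1.62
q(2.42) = -9.17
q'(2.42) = -5.38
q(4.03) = -19.96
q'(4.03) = -8.02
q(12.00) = -135.96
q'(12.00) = -21.09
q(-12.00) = -102.12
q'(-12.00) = 18.27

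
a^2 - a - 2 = (a - 2)*(a + 1)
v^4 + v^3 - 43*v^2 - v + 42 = (v - 6)*(v - 1)*(v + 1)*(v + 7)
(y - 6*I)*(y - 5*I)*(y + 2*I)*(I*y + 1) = I*y^4 + 10*y^3 - 17*I*y^2 + 52*y - 60*I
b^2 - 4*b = b*(b - 4)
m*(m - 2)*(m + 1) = m^3 - m^2 - 2*m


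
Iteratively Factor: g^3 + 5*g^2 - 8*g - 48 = (g + 4)*(g^2 + g - 12) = (g - 3)*(g + 4)*(g + 4)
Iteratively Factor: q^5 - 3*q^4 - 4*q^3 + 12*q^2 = (q)*(q^4 - 3*q^3 - 4*q^2 + 12*q) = q^2*(q^3 - 3*q^2 - 4*q + 12) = q^2*(q - 2)*(q^2 - q - 6) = q^2*(q - 3)*(q - 2)*(q + 2)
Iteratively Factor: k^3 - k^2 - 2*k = (k)*(k^2 - k - 2) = k*(k - 2)*(k + 1)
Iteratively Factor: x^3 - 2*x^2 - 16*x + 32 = (x + 4)*(x^2 - 6*x + 8) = (x - 2)*(x + 4)*(x - 4)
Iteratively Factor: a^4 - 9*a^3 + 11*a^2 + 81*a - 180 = (a - 5)*(a^3 - 4*a^2 - 9*a + 36) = (a - 5)*(a - 3)*(a^2 - a - 12) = (a - 5)*(a - 4)*(a - 3)*(a + 3)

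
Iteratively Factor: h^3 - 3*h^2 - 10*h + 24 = (h - 2)*(h^2 - h - 12) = (h - 4)*(h - 2)*(h + 3)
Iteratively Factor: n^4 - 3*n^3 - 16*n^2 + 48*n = (n + 4)*(n^3 - 7*n^2 + 12*n) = n*(n + 4)*(n^2 - 7*n + 12) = n*(n - 4)*(n + 4)*(n - 3)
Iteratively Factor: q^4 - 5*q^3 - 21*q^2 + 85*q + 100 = (q + 1)*(q^3 - 6*q^2 - 15*q + 100) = (q + 1)*(q + 4)*(q^2 - 10*q + 25) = (q - 5)*(q + 1)*(q + 4)*(q - 5)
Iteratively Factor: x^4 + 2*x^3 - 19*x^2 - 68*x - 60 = (x + 2)*(x^3 - 19*x - 30) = (x - 5)*(x + 2)*(x^2 + 5*x + 6) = (x - 5)*(x + 2)*(x + 3)*(x + 2)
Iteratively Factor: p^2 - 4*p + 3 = (p - 1)*(p - 3)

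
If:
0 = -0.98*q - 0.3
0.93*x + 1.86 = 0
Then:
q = -0.31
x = -2.00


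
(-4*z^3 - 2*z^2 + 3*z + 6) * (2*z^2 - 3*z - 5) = -8*z^5 + 8*z^4 + 32*z^3 + 13*z^2 - 33*z - 30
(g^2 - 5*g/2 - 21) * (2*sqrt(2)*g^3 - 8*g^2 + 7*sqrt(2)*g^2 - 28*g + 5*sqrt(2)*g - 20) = 2*sqrt(2)*g^5 - 8*g^4 + 2*sqrt(2)*g^4 - 109*sqrt(2)*g^3/2 - 8*g^3 - 319*sqrt(2)*g^2/2 + 218*g^2 - 105*sqrt(2)*g + 638*g + 420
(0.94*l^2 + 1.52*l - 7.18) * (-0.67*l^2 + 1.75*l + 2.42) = -0.6298*l^4 + 0.6266*l^3 + 9.7454*l^2 - 8.8866*l - 17.3756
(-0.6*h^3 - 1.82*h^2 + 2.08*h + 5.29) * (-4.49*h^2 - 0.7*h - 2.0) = 2.694*h^5 + 8.5918*h^4 - 6.8652*h^3 - 21.5681*h^2 - 7.863*h - 10.58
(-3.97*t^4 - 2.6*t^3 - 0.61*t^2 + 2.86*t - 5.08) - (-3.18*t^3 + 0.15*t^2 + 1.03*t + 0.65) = -3.97*t^4 + 0.58*t^3 - 0.76*t^2 + 1.83*t - 5.73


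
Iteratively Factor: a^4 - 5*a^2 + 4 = (a - 2)*(a^3 + 2*a^2 - a - 2) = (a - 2)*(a + 1)*(a^2 + a - 2) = (a - 2)*(a + 1)*(a + 2)*(a - 1)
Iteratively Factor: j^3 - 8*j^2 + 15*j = (j - 3)*(j^2 - 5*j) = (j - 5)*(j - 3)*(j)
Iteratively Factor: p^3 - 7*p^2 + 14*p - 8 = (p - 1)*(p^2 - 6*p + 8) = (p - 4)*(p - 1)*(p - 2)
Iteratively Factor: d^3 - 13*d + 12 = (d - 3)*(d^2 + 3*d - 4) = (d - 3)*(d + 4)*(d - 1)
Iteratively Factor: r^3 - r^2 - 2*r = (r - 2)*(r^2 + r) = r*(r - 2)*(r + 1)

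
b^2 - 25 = (b - 5)*(b + 5)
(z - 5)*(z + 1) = z^2 - 4*z - 5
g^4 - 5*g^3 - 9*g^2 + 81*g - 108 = (g - 3)^3*(g + 4)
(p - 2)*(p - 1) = p^2 - 3*p + 2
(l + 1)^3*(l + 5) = l^4 + 8*l^3 + 18*l^2 + 16*l + 5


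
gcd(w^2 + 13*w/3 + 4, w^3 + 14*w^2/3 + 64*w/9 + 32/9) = w + 4/3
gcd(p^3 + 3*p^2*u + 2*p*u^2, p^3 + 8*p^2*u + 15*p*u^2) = p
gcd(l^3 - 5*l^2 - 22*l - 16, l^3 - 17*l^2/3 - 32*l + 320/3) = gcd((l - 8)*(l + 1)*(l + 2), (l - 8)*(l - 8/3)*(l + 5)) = l - 8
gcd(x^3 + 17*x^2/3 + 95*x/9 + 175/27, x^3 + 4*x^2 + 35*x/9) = x^2 + 4*x + 35/9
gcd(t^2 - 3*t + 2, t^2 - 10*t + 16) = t - 2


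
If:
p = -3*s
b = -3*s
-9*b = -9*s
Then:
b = 0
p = 0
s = 0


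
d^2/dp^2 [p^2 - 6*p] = 2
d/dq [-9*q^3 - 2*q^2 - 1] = q*(-27*q - 4)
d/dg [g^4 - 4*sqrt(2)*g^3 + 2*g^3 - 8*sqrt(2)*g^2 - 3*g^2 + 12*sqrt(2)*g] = 4*g^3 - 12*sqrt(2)*g^2 + 6*g^2 - 16*sqrt(2)*g - 6*g + 12*sqrt(2)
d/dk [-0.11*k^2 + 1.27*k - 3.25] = 1.27 - 0.22*k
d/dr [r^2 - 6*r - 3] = 2*r - 6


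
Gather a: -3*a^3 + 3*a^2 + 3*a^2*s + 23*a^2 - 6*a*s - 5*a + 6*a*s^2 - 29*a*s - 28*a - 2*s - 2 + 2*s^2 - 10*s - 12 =-3*a^3 + a^2*(3*s + 26) + a*(6*s^2 - 35*s - 33) + 2*s^2 - 12*s - 14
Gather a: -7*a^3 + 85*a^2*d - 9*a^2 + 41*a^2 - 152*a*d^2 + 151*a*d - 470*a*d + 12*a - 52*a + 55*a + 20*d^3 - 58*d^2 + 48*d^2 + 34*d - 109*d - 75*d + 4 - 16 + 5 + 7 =-7*a^3 + a^2*(85*d + 32) + a*(-152*d^2 - 319*d + 15) + 20*d^3 - 10*d^2 - 150*d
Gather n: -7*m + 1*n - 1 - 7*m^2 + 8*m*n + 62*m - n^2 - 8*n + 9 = -7*m^2 + 55*m - n^2 + n*(8*m - 7) + 8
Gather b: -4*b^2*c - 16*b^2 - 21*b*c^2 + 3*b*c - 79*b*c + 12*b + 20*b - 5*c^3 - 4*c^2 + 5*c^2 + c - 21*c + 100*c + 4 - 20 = b^2*(-4*c - 16) + b*(-21*c^2 - 76*c + 32) - 5*c^3 + c^2 + 80*c - 16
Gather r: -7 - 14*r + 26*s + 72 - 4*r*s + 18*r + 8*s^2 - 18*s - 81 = r*(4 - 4*s) + 8*s^2 + 8*s - 16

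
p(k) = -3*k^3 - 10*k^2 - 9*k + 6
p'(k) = -9*k^2 - 20*k - 9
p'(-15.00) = -1734.00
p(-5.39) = 233.76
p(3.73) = -322.38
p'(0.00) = -9.00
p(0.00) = 6.00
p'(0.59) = -23.93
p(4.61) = -541.93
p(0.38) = 0.97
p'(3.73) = -208.82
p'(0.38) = -17.90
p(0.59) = -3.41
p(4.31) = -458.74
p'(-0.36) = -2.97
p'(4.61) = -292.47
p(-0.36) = 8.08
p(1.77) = -57.89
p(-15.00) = 8016.00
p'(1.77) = -72.60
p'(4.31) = -262.38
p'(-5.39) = -162.67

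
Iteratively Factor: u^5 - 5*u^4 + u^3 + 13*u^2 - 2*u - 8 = (u + 1)*(u^4 - 6*u^3 + 7*u^2 + 6*u - 8) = (u - 2)*(u + 1)*(u^3 - 4*u^2 - u + 4) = (u - 2)*(u + 1)^2*(u^2 - 5*u + 4) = (u - 2)*(u - 1)*(u + 1)^2*(u - 4)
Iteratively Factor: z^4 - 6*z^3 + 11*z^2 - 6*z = (z - 2)*(z^3 - 4*z^2 + 3*z) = z*(z - 2)*(z^2 - 4*z + 3) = z*(z - 2)*(z - 1)*(z - 3)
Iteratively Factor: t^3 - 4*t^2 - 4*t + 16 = (t - 2)*(t^2 - 2*t - 8) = (t - 2)*(t + 2)*(t - 4)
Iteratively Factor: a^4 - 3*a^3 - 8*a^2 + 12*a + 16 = (a - 2)*(a^3 - a^2 - 10*a - 8) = (a - 4)*(a - 2)*(a^2 + 3*a + 2) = (a - 4)*(a - 2)*(a + 1)*(a + 2)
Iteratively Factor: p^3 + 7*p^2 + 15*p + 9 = (p + 3)*(p^2 + 4*p + 3) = (p + 1)*(p + 3)*(p + 3)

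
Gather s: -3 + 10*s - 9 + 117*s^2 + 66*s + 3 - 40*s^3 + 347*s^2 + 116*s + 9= -40*s^3 + 464*s^2 + 192*s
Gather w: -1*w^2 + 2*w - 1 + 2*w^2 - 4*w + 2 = w^2 - 2*w + 1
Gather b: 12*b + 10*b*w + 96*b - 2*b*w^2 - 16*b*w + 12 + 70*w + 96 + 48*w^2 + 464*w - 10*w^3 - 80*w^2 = b*(-2*w^2 - 6*w + 108) - 10*w^3 - 32*w^2 + 534*w + 108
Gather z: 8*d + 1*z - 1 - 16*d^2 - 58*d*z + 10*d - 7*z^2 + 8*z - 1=-16*d^2 + 18*d - 7*z^2 + z*(9 - 58*d) - 2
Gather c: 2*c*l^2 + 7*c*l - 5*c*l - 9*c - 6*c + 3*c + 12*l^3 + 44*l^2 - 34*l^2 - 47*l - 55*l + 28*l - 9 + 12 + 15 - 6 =c*(2*l^2 + 2*l - 12) + 12*l^3 + 10*l^2 - 74*l + 12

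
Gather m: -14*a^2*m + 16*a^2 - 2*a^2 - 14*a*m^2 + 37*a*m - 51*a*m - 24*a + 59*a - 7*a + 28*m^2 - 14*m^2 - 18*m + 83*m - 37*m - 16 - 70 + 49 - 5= 14*a^2 + 28*a + m^2*(14 - 14*a) + m*(-14*a^2 - 14*a + 28) - 42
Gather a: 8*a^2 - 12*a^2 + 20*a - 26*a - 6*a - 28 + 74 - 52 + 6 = -4*a^2 - 12*a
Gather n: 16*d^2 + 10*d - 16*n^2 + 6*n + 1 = 16*d^2 + 10*d - 16*n^2 + 6*n + 1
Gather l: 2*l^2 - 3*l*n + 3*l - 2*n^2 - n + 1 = 2*l^2 + l*(3 - 3*n) - 2*n^2 - n + 1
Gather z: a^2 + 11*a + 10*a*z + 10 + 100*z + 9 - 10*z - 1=a^2 + 11*a + z*(10*a + 90) + 18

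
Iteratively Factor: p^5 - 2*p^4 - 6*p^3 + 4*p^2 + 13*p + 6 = (p + 1)*(p^4 - 3*p^3 - 3*p^2 + 7*p + 6) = (p - 2)*(p + 1)*(p^3 - p^2 - 5*p - 3) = (p - 2)*(p + 1)^2*(p^2 - 2*p - 3) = (p - 3)*(p - 2)*(p + 1)^2*(p + 1)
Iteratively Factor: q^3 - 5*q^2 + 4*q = (q)*(q^2 - 5*q + 4) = q*(q - 4)*(q - 1)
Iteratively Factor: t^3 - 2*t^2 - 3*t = (t)*(t^2 - 2*t - 3) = t*(t - 3)*(t + 1)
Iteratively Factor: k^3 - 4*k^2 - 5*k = (k)*(k^2 - 4*k - 5) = k*(k + 1)*(k - 5)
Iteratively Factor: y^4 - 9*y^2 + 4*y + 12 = (y + 3)*(y^3 - 3*y^2 + 4) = (y - 2)*(y + 3)*(y^2 - y - 2) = (y - 2)^2*(y + 3)*(y + 1)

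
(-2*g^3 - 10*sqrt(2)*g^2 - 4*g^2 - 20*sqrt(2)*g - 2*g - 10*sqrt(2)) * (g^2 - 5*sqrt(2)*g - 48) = -2*g^5 - 4*g^4 + 194*g^3 + 392*g^2 + 480*sqrt(2)*g^2 + 196*g + 960*sqrt(2)*g + 480*sqrt(2)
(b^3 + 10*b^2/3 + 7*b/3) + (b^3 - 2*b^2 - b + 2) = 2*b^3 + 4*b^2/3 + 4*b/3 + 2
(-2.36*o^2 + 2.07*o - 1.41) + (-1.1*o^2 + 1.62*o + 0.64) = -3.46*o^2 + 3.69*o - 0.77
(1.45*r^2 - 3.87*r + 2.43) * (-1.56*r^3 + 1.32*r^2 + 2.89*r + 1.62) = -2.262*r^5 + 7.9512*r^4 - 4.7087*r^3 - 5.6277*r^2 + 0.753299999999999*r + 3.9366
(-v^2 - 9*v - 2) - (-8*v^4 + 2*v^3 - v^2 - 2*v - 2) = 8*v^4 - 2*v^3 - 7*v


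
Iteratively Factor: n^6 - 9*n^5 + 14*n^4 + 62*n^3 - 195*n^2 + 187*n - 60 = (n - 5)*(n^5 - 4*n^4 - 6*n^3 + 32*n^2 - 35*n + 12) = (n - 5)*(n - 4)*(n^4 - 6*n^2 + 8*n - 3) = (n - 5)*(n - 4)*(n - 1)*(n^3 + n^2 - 5*n + 3) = (n - 5)*(n - 4)*(n - 1)^2*(n^2 + 2*n - 3) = (n - 5)*(n - 4)*(n - 1)^2*(n + 3)*(n - 1)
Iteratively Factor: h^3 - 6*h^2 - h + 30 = (h - 3)*(h^2 - 3*h - 10) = (h - 3)*(h + 2)*(h - 5)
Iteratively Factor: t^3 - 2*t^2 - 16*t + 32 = (t - 4)*(t^2 + 2*t - 8) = (t - 4)*(t + 4)*(t - 2)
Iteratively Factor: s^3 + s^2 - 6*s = (s - 2)*(s^2 + 3*s) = (s - 2)*(s + 3)*(s)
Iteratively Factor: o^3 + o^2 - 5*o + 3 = (o - 1)*(o^2 + 2*o - 3) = (o - 1)^2*(o + 3)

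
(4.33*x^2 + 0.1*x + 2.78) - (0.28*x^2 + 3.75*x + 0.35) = 4.05*x^2 - 3.65*x + 2.43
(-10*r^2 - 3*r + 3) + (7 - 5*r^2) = -15*r^2 - 3*r + 10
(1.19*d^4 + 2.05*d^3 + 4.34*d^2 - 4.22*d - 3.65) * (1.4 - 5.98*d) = -7.1162*d^5 - 10.593*d^4 - 23.0832*d^3 + 31.3116*d^2 + 15.919*d - 5.11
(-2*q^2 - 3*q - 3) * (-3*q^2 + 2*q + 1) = 6*q^4 + 5*q^3 + q^2 - 9*q - 3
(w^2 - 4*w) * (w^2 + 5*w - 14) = w^4 + w^3 - 34*w^2 + 56*w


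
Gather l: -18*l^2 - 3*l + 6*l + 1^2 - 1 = -18*l^2 + 3*l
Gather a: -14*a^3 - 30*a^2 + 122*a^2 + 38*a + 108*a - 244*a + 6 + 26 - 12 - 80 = -14*a^3 + 92*a^2 - 98*a - 60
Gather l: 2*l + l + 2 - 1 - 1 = 3*l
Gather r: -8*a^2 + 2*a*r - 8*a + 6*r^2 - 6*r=-8*a^2 - 8*a + 6*r^2 + r*(2*a - 6)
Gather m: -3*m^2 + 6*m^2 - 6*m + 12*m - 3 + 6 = 3*m^2 + 6*m + 3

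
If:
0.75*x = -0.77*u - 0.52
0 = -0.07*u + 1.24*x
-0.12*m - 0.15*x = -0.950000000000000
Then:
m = 7.96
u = -0.64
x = -0.04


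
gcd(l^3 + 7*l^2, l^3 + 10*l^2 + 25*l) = l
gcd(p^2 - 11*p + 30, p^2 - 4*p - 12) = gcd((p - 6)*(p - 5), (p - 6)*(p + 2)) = p - 6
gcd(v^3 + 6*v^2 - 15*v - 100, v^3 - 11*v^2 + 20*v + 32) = v - 4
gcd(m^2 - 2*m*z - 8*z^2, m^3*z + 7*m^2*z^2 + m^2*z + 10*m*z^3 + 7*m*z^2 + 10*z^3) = m + 2*z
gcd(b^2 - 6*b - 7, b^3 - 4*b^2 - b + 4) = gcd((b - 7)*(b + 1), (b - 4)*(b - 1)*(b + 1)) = b + 1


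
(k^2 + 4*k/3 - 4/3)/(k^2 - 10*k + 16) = (3*k^2 + 4*k - 4)/(3*(k^2 - 10*k + 16))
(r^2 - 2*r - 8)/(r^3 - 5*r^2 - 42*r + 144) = (r^2 - 2*r - 8)/(r^3 - 5*r^2 - 42*r + 144)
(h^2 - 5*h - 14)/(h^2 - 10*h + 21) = (h + 2)/(h - 3)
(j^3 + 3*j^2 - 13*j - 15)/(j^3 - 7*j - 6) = (j + 5)/(j + 2)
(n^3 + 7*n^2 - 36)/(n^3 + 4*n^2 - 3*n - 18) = (n + 6)/(n + 3)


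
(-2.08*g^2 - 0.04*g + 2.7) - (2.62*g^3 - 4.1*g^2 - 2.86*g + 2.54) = -2.62*g^3 + 2.02*g^2 + 2.82*g + 0.16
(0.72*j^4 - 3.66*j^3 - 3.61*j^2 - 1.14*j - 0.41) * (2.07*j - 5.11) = 1.4904*j^5 - 11.2554*j^4 + 11.2299*j^3 + 16.0873*j^2 + 4.9767*j + 2.0951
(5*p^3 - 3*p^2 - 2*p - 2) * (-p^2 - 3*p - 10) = -5*p^5 - 12*p^4 - 39*p^3 + 38*p^2 + 26*p + 20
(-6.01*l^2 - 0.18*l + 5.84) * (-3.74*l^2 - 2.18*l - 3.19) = 22.4774*l^4 + 13.775*l^3 - 2.2773*l^2 - 12.157*l - 18.6296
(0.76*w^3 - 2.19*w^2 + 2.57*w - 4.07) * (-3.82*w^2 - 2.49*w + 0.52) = -2.9032*w^5 + 6.4734*w^4 - 3.9691*w^3 + 8.0093*w^2 + 11.4707*w - 2.1164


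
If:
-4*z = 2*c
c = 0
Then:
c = 0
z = 0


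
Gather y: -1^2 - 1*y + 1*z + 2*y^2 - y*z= 2*y^2 + y*(-z - 1) + z - 1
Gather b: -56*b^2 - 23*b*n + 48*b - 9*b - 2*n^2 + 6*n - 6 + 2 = -56*b^2 + b*(39 - 23*n) - 2*n^2 + 6*n - 4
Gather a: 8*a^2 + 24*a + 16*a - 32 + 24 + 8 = 8*a^2 + 40*a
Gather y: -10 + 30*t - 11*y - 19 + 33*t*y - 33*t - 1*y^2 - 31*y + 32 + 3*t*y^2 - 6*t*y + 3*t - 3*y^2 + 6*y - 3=y^2*(3*t - 4) + y*(27*t - 36)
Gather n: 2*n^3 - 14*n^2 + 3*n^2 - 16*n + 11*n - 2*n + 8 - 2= 2*n^3 - 11*n^2 - 7*n + 6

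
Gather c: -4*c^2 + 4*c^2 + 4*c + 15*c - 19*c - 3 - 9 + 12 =0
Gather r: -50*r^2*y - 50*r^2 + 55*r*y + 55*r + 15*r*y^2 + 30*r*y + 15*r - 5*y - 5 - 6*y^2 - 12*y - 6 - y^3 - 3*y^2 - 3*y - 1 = r^2*(-50*y - 50) + r*(15*y^2 + 85*y + 70) - y^3 - 9*y^2 - 20*y - 12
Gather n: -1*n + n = 0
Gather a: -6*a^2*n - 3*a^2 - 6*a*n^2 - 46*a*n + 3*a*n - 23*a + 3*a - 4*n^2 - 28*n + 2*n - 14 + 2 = a^2*(-6*n - 3) + a*(-6*n^2 - 43*n - 20) - 4*n^2 - 26*n - 12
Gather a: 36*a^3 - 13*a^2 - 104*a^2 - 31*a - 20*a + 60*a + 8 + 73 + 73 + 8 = 36*a^3 - 117*a^2 + 9*a + 162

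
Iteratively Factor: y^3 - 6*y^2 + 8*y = (y - 2)*(y^2 - 4*y) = y*(y - 2)*(y - 4)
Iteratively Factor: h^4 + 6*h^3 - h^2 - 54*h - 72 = (h + 2)*(h^3 + 4*h^2 - 9*h - 36) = (h + 2)*(h + 3)*(h^2 + h - 12) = (h - 3)*(h + 2)*(h + 3)*(h + 4)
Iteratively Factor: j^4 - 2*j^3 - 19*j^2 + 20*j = (j - 1)*(j^3 - j^2 - 20*j) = j*(j - 1)*(j^2 - j - 20) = j*(j - 1)*(j + 4)*(j - 5)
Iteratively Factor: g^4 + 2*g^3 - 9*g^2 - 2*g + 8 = (g - 2)*(g^3 + 4*g^2 - g - 4) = (g - 2)*(g + 1)*(g^2 + 3*g - 4) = (g - 2)*(g - 1)*(g + 1)*(g + 4)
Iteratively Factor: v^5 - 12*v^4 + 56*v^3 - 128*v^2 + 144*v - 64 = (v - 2)*(v^4 - 10*v^3 + 36*v^2 - 56*v + 32) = (v - 2)^2*(v^3 - 8*v^2 + 20*v - 16) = (v - 2)^3*(v^2 - 6*v + 8) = (v - 2)^4*(v - 4)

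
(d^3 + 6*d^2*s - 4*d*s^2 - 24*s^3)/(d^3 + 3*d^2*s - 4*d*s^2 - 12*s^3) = (d + 6*s)/(d + 3*s)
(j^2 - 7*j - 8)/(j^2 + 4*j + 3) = (j - 8)/(j + 3)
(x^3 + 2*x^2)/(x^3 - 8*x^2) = (x + 2)/(x - 8)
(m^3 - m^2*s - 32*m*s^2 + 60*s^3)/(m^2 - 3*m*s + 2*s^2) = (-m^2 - m*s + 30*s^2)/(-m + s)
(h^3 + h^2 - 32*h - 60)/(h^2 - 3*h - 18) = (h^2 + 7*h + 10)/(h + 3)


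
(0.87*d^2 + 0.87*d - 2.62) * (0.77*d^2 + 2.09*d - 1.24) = 0.6699*d^4 + 2.4882*d^3 - 1.2779*d^2 - 6.5546*d + 3.2488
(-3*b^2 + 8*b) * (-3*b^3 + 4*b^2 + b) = 9*b^5 - 36*b^4 + 29*b^3 + 8*b^2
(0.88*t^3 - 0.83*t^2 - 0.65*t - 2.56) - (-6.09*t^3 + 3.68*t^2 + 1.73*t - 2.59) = 6.97*t^3 - 4.51*t^2 - 2.38*t + 0.0299999999999998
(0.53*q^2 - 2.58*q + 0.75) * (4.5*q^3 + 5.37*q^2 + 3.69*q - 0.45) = 2.385*q^5 - 8.7639*q^4 - 8.5239*q^3 - 5.7312*q^2 + 3.9285*q - 0.3375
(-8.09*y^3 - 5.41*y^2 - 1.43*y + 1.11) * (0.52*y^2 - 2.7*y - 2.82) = -4.2068*y^5 + 19.0298*y^4 + 36.6772*y^3 + 19.6944*y^2 + 1.0356*y - 3.1302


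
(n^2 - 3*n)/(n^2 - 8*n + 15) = n/(n - 5)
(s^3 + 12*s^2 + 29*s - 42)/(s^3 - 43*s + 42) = (s + 6)/(s - 6)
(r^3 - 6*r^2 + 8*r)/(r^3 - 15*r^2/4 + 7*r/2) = 4*(r - 4)/(4*r - 7)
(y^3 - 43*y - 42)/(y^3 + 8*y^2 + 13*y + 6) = (y - 7)/(y + 1)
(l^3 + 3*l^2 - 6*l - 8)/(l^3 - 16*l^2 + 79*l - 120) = (l^3 + 3*l^2 - 6*l - 8)/(l^3 - 16*l^2 + 79*l - 120)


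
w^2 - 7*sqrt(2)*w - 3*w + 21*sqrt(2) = (w - 3)*(w - 7*sqrt(2))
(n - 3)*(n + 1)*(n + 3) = n^3 + n^2 - 9*n - 9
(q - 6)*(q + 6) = q^2 - 36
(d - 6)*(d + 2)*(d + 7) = d^3 + 3*d^2 - 40*d - 84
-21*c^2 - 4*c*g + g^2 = (-7*c + g)*(3*c + g)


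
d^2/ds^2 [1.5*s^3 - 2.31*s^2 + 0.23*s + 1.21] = 9.0*s - 4.62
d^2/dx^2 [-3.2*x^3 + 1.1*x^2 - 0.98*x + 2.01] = 2.2 - 19.2*x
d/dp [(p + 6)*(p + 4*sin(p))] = p + (p + 6)*(4*cos(p) + 1) + 4*sin(p)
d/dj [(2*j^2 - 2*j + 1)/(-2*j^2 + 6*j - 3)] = 8*j*(j - 1)/(4*j^4 - 24*j^3 + 48*j^2 - 36*j + 9)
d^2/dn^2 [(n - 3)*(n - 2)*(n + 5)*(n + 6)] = 12*n^2 + 36*n - 38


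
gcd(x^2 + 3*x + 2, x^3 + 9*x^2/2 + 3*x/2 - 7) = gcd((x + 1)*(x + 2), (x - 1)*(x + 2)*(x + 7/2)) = x + 2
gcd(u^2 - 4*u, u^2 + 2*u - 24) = u - 4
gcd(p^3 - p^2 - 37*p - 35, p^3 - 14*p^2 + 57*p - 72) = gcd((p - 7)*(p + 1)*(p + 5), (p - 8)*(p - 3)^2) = 1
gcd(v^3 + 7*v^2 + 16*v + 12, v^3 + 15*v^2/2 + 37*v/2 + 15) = v^2 + 5*v + 6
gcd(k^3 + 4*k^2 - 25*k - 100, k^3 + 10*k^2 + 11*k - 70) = k + 5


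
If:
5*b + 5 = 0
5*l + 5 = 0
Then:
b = -1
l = -1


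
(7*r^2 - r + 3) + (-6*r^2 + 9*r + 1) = r^2 + 8*r + 4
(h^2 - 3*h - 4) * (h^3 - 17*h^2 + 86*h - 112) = h^5 - 20*h^4 + 133*h^3 - 302*h^2 - 8*h + 448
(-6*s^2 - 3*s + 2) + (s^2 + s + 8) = -5*s^2 - 2*s + 10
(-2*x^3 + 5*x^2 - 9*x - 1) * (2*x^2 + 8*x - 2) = -4*x^5 - 6*x^4 + 26*x^3 - 84*x^2 + 10*x + 2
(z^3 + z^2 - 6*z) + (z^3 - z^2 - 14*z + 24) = 2*z^3 - 20*z + 24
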